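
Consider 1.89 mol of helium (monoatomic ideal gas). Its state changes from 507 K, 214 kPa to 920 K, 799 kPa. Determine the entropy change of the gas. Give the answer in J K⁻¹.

ΔS = 2.71 J/K

ΔS = nC_p ln(T₂/T₁) − nR ln(P₂/P₁), with C_p = 5R/2 = 20.79 J mol⁻¹ K⁻¹ for a monoatomic ideal gas.
ΔS = 1.89 × [20.79 × ln(920/507) − 8.314 × ln(799/214)] = 2.71 J/K.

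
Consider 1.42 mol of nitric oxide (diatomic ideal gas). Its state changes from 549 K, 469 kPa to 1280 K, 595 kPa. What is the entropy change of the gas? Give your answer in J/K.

ΔS = 32.2 J/K

ΔS = nC_p ln(T₂/T₁) − nR ln(P₂/P₁), with C_p = 7R/2 = 29.1 J mol⁻¹ K⁻¹ for a diatomic ideal gas.
ΔS = 1.42 × [29.1 × ln(1280/549) − 8.314 × ln(595/469)] = 32.2 J/K.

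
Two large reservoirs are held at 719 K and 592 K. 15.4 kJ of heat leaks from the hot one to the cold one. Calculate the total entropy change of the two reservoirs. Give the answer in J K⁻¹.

ΔS_total = 4.59 J/K

ΔS_hot = −Q/T_H = −15400/719 = -21.42 J/K and ΔS_cold = +Q/T_C = 15400/592 = 26.01 J/K.
ΔS_total = -21.42 + 26.01 = 4.59 J/K, positive as the second law requires.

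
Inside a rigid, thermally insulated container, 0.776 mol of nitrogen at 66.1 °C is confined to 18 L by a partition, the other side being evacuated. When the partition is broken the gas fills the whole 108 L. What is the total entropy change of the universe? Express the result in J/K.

For an ideal gas in free expansion Q = 0 and W = 0, so T is unchanged.
Entropy is a state function; using a reversible isothermal path, ΔS_gas = nR ln(V₂/V₁) = 0.776 × 8.314 × ln(108/18) = 11.6 J/K.
The insulated surroundings exchange no heat, so ΔS_surr = 0 and ΔS_universe = ΔS_gas.

ΔS_universe = 11.6 J/K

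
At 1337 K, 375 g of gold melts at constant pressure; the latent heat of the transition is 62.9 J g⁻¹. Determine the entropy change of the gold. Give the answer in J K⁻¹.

Heat absorbed by the substance: Q = mL = 375 × 62.9 = 23587.5 J.
At constant T, ΔS = Q_rev/T = 23587.5 / 1337 = 17.6 J/K.

ΔS = 17.6 J/K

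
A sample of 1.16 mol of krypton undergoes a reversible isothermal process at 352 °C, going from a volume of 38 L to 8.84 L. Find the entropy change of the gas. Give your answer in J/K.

ΔS_gas = -14.1 J/K

For an isothermal ideal gas ΔS_gas = nR ln(V₂/V₁) = 1.16 × 8.314 × ln(8.84/38) = -14.1 J/K.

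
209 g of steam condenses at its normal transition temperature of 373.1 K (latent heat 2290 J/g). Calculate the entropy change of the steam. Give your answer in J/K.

ΔS = -1280 J/K

Heat released by the substance: Q = −mL = −209 × 2290 = −478610 J.
At constant T, ΔS = Q_rev/T = −478610 / 373.1 = -1280 J/K.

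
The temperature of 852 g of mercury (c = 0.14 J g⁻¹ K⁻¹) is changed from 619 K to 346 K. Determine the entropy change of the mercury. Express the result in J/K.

ΔS = -69.4 J/K

ΔS = ∫dQ_rev/T = m c ln(T₂/T₁) = 852 × 0.14 × ln(346/619) = -69.4 J/K.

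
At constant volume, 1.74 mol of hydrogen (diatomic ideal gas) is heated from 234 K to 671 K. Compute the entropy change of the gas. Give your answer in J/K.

At constant volume, ΔS = nC_V ln(T₂/T₁) with C_V = 5R/2 = 20.79 J mol⁻¹ K⁻¹.
ΔS = 1.74 × 20.79 × ln(671/234) = 38.1 J/K.

ΔS = 38.1 J/K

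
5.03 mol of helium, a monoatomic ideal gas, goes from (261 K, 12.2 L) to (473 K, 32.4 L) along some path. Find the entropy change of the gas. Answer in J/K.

Entropy is a state function: ΔS = nC_V ln(T₂/T₁) + nR ln(V₂/V₁), with C_V = 3R/2 = 12.47 J mol⁻¹ K⁻¹ for a monoatomic ideal gas.
ΔS = 5.03 × [12.47 × ln(473/261) + 8.314 × ln(32.4/12.2)] = 78.1 J/K.

ΔS = 78.1 J/K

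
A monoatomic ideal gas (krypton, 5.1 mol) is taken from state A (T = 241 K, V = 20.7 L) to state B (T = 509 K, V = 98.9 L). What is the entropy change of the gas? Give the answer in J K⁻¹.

Entropy is a state function: ΔS = nC_V ln(T₂/T₁) + nR ln(V₂/V₁), with C_V = 3R/2 = 12.47 J mol⁻¹ K⁻¹ for a monoatomic ideal gas.
ΔS = 5.1 × [12.47 × ln(509/241) + 8.314 × ln(98.9/20.7)] = 114 J/K.

ΔS = 114 J/K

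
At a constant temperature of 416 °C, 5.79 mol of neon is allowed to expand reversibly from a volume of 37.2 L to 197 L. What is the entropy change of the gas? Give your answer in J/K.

ΔS_gas = 80.2 J/K

For an isothermal ideal gas ΔS_gas = nR ln(V₂/V₁) = 5.79 × 8.314 × ln(197/37.2) = 80.2 J/K.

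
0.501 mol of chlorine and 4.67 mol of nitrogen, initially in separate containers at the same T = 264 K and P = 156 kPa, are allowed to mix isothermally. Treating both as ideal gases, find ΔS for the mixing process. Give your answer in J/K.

ΔS_mix = 13.7 J/K

Mole fractions: x_A = 0.501/5.17 = 0.0969, x_B = 0.903.
ΔS_mix = −R(n_A ln x_A + n_B ln x_B) = −8.314 × (0.501 ln 0.0969 + 4.67 ln 0.903) = 13.7 J/K.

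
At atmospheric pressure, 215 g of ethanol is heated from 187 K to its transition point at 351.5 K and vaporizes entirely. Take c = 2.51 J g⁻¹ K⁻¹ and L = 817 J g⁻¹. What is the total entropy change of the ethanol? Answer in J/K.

Warming step: ΔS₁ = m c ln(T_tr/T_i) = 215 × 2.51 × ln(351.5/187) = 340.6 J/K.
Phase change: ΔS₂ = +mL/T_tr = 215 × 817 / 351.5 = 499.7 J/K.
ΔS_total = (340.6) + (499.7) = 840 J/K.

ΔS = 840 J/K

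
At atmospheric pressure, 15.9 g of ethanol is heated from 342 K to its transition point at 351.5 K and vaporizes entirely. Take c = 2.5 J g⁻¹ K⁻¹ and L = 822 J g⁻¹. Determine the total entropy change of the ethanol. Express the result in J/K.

ΔS = 38.3 J/K

Warming step: ΔS₁ = m c ln(T_tr/T_i) = 15.9 × 2.5 × ln(351.5/342) = 1.089 J/K.
Phase change: ΔS₂ = +mL/T_tr = 15.9 × 822 / 351.5 = 37.18 J/K.
ΔS_total = (1.089) + (37.18) = 38.3 J/K.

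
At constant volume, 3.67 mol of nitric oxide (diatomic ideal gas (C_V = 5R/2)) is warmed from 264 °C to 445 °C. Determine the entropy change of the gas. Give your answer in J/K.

ΔS = 22.2 J/K

In kelvin: T₁ = 537.15 K, T₂ = 718.15 K. At constant volume, ΔS = nC_V ln(T₂/T₁) with C_V = 5R/2 = 20.79 J mol⁻¹ K⁻¹.
ΔS = 3.67 × 20.79 × ln(718.15/537.15) = 22.2 J/K.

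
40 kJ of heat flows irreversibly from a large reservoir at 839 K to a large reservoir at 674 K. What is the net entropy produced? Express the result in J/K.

ΔS_hot = −Q/T_H = −40000/839 = -47.68 J/K and ΔS_cold = +Q/T_C = 40000/674 = 59.35 J/K.
ΔS_total = -47.68 + 59.35 = 11.7 J/K, positive as the second law requires.

ΔS_total = 11.7 J/K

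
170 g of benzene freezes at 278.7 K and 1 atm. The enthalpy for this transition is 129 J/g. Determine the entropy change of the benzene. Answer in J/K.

ΔS = -78.7 J/K

Heat released by the substance: Q = −mL = −170 × 129 = −21930 J.
At constant T, ΔS = Q_rev/T = −21930 / 278.7 = -78.7 J/K.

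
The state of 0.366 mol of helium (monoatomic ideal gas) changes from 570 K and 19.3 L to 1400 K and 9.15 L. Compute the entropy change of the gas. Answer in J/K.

ΔS = 1.83 J/K

Entropy is a state function: ΔS = nC_V ln(T₂/T₁) + nR ln(V₂/V₁), with C_V = 3R/2 = 12.47 J mol⁻¹ K⁻¹ for a monoatomic ideal gas.
ΔS = 0.366 × [12.47 × ln(1400/570) + 8.314 × ln(9.15/19.3)] = 1.83 J/K.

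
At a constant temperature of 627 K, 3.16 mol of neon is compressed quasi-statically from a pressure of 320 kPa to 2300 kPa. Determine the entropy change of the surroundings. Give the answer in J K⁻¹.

ΔS_surr = 51.8 J/K

For an isothermal ideal gas ΔS_gas = nR ln(P₁/P₂) = 3.16 × 8.314 × ln(320/2300) = -51.8 J/K.
The process is reversible, so ΔS_surr = −ΔS_gas = 51.8 J/K and ΔS_universe = 0.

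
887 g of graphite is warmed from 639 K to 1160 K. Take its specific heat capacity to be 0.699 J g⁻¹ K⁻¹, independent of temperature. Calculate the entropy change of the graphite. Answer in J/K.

ΔS = ∫dQ_rev/T = m c ln(T₂/T₁) = 887 × 0.699 × ln(1160/639) = 370 J/K.

ΔS = 370 J/K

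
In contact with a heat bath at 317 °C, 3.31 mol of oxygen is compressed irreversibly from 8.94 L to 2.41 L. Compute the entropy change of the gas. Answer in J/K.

Entropy is a state function, so ΔS_gas depends only on the end states.
For an isothermal ideal gas ΔS_gas = nR ln(V₂/V₁) = 3.31 × 8.314 × ln(2.41/8.94) = -36.1 J/K.

ΔS_gas = -36.1 J/K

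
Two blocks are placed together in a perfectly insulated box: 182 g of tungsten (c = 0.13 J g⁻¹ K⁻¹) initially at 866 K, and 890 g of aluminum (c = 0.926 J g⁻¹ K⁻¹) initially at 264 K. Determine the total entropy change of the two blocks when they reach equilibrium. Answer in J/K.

Energy balance: T_f = (m₁c₁T₁ + m₂c₂T₂)/(m₁c₁ + m₂c₂) = 280.8 K.
ΔS₁ = m₁c₁ ln(T_f/T₁) = 23.66 × ln(280.8/866) = -26.65 J/K.
ΔS₂ = m₂c₂ ln(T_f/T₂) = 824.14 × ln(280.8/264) = 50.85 J/K.
ΔS_total = -26.65 + 50.85 = 24.2 J/K.

ΔS_total = 24.2 J/K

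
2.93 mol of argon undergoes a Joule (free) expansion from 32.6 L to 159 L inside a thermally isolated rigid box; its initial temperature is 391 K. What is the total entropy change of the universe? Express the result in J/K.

No heat is exchanged and no work is done, so the ideal-gas temperature stays constant.
Entropy is a state function; using a reversible isothermal path, ΔS_gas = nR ln(V₂/V₁) = 2.93 × 8.314 × ln(159/32.6) = 38.6 J/K.
The insulated surroundings exchange no heat, so ΔS_surr = 0 and ΔS_universe = ΔS_gas.

ΔS_universe = 38.6 J/K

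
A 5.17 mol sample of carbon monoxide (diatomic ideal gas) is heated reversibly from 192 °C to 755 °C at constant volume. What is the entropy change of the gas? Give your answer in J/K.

ΔS = 85.2 J/K

In kelvin: T₁ = 465.15 K, T₂ = 1028.15 K. At constant volume, ΔS = nC_V ln(T₂/T₁) with C_V = 5R/2 = 20.79 J mol⁻¹ K⁻¹.
ΔS = 5.17 × 20.79 × ln(1028.15/465.15) = 85.2 J/K.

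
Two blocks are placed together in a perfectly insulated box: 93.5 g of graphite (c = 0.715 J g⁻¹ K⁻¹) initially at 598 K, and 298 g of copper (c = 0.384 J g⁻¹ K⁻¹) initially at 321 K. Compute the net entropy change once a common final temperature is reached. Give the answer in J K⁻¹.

ΔS_total = 8.49 J/K

Energy balance: T_f = (m₁c₁T₁ + m₂c₂T₂)/(m₁c₁ + m₂c₂) = 423.15 K.
ΔS₁ = m₁c₁ ln(T_f/T₁) = 66.8525 × ln(423.15/598) = -23.122 J/K.
ΔS₂ = m₂c₂ ln(T_f/T₂) = 114.432 × ln(423.15/321) = 31.616 J/K.
ΔS_total = -23.122 + 31.616 = 8.49 J/K.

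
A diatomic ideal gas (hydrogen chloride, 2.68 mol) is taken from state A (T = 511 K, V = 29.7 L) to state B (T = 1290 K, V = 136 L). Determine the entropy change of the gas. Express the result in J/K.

Entropy is a state function: ΔS = nC_V ln(T₂/T₁) + nR ln(V₂/V₁), with C_V = 5R/2 = 20.79 J mol⁻¹ K⁻¹ for a diatomic ideal gas.
ΔS = 2.68 × [20.79 × ln(1290/511) + 8.314 × ln(136/29.7)] = 85.5 J/K.

ΔS = 85.5 J/K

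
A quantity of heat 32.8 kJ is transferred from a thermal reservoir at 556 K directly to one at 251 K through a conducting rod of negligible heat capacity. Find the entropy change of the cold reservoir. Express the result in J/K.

The cold reservoir gains heat Q, so ΔS_cold = +Q/T_C = 32800/251 = 131 J/K.

ΔS_cold = 131 J/K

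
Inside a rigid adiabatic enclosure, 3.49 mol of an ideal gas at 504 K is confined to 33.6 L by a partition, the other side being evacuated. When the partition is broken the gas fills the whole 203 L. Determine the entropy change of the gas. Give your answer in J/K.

For an ideal gas in free expansion Q = 0 and W = 0, so T is unchanged.
Entropy is a state function; using a reversible isothermal path, ΔS_gas = nR ln(V₂/V₁) = 3.49 × 8.314 × ln(203/33.6) = 52.2 J/K.

ΔS_gas = 52.2 J/K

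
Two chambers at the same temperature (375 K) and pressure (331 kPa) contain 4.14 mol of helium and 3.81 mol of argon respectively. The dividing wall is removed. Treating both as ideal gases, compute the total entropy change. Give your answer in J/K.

ΔS_mix = 45.8 J/K

Mole fractions: x_A = 4.14/7.95 = 0.521, x_B = 0.479.
ΔS_mix = −R(n_A ln x_A + n_B ln x_B) = −8.314 × (4.14 ln 0.521 + 3.81 ln 0.479) = 45.8 J/K.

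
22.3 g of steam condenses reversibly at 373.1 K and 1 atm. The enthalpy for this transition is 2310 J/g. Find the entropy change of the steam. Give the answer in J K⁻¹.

Heat released by the substance: Q = −mL = −22.3 × 2310 = −51513 J.
At constant T, ΔS = Q_rev/T = −51513 / 373.1 = -138 J/K.

ΔS = -138 J/K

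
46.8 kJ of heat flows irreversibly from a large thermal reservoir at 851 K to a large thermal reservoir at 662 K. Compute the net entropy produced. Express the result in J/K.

ΔS_total = 15.7 J/K

ΔS_hot = −Q/T_H = −46800/851 = -54.99 J/K and ΔS_cold = +Q/T_C = 46800/662 = 70.69 J/K.
ΔS_total = -54.99 + 70.69 = 15.7 J/K, positive as the second law requires.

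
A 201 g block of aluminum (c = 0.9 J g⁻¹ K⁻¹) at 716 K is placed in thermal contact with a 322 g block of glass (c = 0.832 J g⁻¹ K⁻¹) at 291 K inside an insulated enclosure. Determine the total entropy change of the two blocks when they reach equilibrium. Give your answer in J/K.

ΔS_total = 44.9 J/K

Energy balance: T_f = (m₁c₁T₁ + m₂c₂T₂)/(m₁c₁ + m₂c₂) = 462.31 K.
ΔS₁ = m₁c₁ ln(T_f/T₁) = 180.9 × ln(462.31/716) = -79.14 J/K.
ΔS₂ = m₂c₂ ln(T_f/T₂) = 267.904 × ln(462.31/291) = 124 J/K.
ΔS_total = -79.14 + 124 = 44.9 J/K.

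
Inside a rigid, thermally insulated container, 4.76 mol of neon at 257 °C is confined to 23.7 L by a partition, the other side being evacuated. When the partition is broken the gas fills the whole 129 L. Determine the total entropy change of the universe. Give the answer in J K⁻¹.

No heat is exchanged and no work is done, so the ideal-gas temperature stays constant.
Entropy is a state function; using a reversible isothermal path, ΔS_gas = nR ln(V₂/V₁) = 4.76 × 8.314 × ln(129/23.7) = 67.1 J/K.
The insulated surroundings exchange no heat, so ΔS_surr = 0 and ΔS_universe = ΔS_gas.

ΔS_universe = 67.1 J/K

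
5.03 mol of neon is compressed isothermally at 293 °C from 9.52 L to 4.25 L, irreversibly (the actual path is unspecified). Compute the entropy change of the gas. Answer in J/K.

ΔS_gas = -33.7 J/K

Entropy is a state function, so ΔS_gas depends only on the end states.
For an isothermal ideal gas ΔS_gas = nR ln(V₂/V₁) = 5.03 × 8.314 × ln(4.25/9.52) = -33.7 J/K.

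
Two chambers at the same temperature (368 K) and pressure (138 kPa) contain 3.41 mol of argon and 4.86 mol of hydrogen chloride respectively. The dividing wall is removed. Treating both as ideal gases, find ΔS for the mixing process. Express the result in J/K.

ΔS_mix = 46.6 J/K

Mole fractions: x_A = 3.41/8.27 = 0.412, x_B = 0.588.
ΔS_mix = −R(n_A ln x_A + n_B ln x_B) = −8.314 × (3.41 ln 0.412 + 4.86 ln 0.588) = 46.6 J/K.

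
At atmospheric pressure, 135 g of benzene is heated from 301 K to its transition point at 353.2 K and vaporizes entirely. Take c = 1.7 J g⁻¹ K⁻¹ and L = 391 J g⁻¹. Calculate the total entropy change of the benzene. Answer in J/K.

ΔS = 186 J/K

Warming step: ΔS₁ = m c ln(T_tr/T_i) = 135 × 1.7 × ln(353.2/301) = 36.7 J/K.
Phase change: ΔS₂ = +mL/T_tr = 135 × 391 / 353.2 = 149.4 J/K.
ΔS_total = (36.7) + (149.4) = 186 J/K.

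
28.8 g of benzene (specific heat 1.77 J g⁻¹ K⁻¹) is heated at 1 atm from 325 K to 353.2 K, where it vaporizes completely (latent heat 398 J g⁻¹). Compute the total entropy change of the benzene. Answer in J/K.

Warming step: ΔS₁ = m c ln(T_tr/T_i) = 28.8 × 1.77 × ln(353.2/325) = 4.242 J/K.
Phase change: ΔS₂ = +mL/T_tr = 28.8 × 398 / 353.2 = 32.45 J/K.
ΔS_total = (4.242) + (32.45) = 36.7 J/K.

ΔS = 36.7 J/K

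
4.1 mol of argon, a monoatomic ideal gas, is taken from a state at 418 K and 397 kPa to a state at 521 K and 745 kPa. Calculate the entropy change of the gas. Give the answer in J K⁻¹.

ΔS = -2.69 J/K

ΔS = nC_p ln(T₂/T₁) − nR ln(P₂/P₁), with C_p = 5R/2 = 20.79 J mol⁻¹ K⁻¹ for a monoatomic ideal gas.
ΔS = 4.1 × [20.79 × ln(521/418) − 8.314 × ln(745/397)] = -2.69 J/K.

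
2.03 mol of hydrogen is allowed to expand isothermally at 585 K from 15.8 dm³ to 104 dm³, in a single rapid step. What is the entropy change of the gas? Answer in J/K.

ΔS_gas = 31.8 J/K

Entropy is a state function, so ΔS_gas depends only on the end states.
For an isothermal ideal gas ΔS_gas = nR ln(V₂/V₁) = 2.03 × 8.314 × ln(104/15.8) = 31.8 J/K.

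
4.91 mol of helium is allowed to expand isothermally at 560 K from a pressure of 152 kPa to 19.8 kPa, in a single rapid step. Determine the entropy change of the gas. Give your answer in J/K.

Entropy is a state function, so ΔS_gas depends only on the end states.
For an isothermal ideal gas ΔS_gas = nR ln(P₁/P₂) = 4.91 × 8.314 × ln(152/19.8) = 83.2 J/K.

ΔS_gas = 83.2 J/K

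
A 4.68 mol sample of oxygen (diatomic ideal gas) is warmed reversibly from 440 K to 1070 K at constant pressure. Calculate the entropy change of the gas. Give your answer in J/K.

ΔS = 121 J/K

At constant pressure, ΔS = nC_p ln(T₂/T₁) with C_p = 7R/2 = 29.1 J mol⁻¹ K⁻¹.
ΔS = 4.68 × 29.1 × ln(1070/440) = 121 J/K.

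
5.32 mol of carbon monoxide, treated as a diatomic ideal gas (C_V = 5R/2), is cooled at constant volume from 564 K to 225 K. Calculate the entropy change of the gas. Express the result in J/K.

ΔS = -102 J/K

At constant volume, ΔS = nC_V ln(T₂/T₁) with C_V = 5R/2 = 20.79 J mol⁻¹ K⁻¹.
ΔS = 5.32 × 20.79 × ln(225/564) = -102 J/K.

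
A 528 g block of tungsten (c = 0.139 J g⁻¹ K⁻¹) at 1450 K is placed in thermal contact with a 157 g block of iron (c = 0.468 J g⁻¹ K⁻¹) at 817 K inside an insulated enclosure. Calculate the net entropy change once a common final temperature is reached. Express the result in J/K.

Energy balance: T_f = (m₁c₁T₁ + m₂c₂T₂)/(m₁c₁ + m₂c₂) = 1133.3 K.
ΔS₁ = m₁c₁ ln(T_f/T₁) = 73.392 × ln(1133.3/1450) = -18.085 J/K.
ΔS₂ = m₂c₂ ln(T_f/T₂) = 73.476 × ln(1133.3/817) = 24.046 J/K.
ΔS_total = -18.085 + 24.046 = 5.96 J/K.

ΔS_total = 5.96 J/K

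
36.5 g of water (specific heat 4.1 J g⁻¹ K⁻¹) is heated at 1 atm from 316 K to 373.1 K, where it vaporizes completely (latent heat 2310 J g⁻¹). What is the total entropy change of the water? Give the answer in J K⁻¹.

ΔS = 251 J/K

Warming step: ΔS₁ = m c ln(T_tr/T_i) = 36.5 × 4.1 × ln(373.1/316) = 24.86 J/K.
Phase change: ΔS₂ = +mL/T_tr = 36.5 × 2310 / 373.1 = 226 J/K.
ΔS_total = (24.86) + (226) = 251 J/K.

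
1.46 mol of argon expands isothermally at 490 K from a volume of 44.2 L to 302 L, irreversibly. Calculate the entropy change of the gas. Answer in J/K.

Entropy is a state function, so ΔS_gas depends only on the end states.
For an isothermal ideal gas ΔS_gas = nR ln(V₂/V₁) = 1.46 × 8.314 × ln(302/44.2) = 23.3 J/K.

ΔS_gas = 23.3 J/K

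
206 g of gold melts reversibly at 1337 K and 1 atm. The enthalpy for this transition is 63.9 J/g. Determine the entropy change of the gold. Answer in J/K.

ΔS = 9.85 J/K

Heat absorbed by the substance: Q = mL = 206 × 63.9 = 13163.4 J.
At constant T, ΔS = Q_rev/T = 13163.4 / 1337 = 9.85 J/K.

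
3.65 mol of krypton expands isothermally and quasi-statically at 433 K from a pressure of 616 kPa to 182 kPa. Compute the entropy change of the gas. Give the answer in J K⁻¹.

For an isothermal ideal gas ΔS_gas = nR ln(P₁/P₂) = 3.65 × 8.314 × ln(616/182) = 37 J/K.

ΔS_gas = 37 J/K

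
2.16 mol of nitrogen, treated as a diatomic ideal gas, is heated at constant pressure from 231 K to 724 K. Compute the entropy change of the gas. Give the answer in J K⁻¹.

ΔS = 71.8 J/K

At constant pressure, ΔS = nC_p ln(T₂/T₁) with C_p = 7R/2 = 29.1 J mol⁻¹ K⁻¹.
ΔS = 2.16 × 29.1 × ln(724/231) = 71.8 J/K.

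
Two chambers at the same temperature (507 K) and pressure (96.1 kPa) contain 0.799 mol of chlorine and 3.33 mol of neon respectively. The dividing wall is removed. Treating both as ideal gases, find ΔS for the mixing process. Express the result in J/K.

ΔS_mix = 16.9 J/K

Mole fractions: x_A = 0.799/4.13 = 0.194, x_B = 0.806.
ΔS_mix = −R(n_A ln x_A + n_B ln x_B) = −8.314 × (0.799 ln 0.194 + 3.33 ln 0.806) = 16.9 J/K.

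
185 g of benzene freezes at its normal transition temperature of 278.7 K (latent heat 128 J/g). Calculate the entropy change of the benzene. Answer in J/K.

ΔS = -85 J/K

Heat released by the substance: Q = −mL = −185 × 128 = −23680 J.
At constant T, ΔS = Q_rev/T = −23680 / 278.7 = -85 J/K.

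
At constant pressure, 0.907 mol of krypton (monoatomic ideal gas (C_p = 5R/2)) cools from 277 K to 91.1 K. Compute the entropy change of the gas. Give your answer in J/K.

ΔS = -21 J/K

At constant pressure, ΔS = nC_p ln(T₂/T₁) with C_p = 5R/2 = 20.79 J mol⁻¹ K⁻¹.
ΔS = 0.907 × 20.79 × ln(91.1/277) = -21 J/K.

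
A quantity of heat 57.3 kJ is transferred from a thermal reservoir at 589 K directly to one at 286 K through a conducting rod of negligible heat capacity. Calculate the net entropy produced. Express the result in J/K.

ΔS_hot = −Q/T_H = −57300/589 = -97.28 J/K and ΔS_cold = +Q/T_C = 57300/286 = 200.3 J/K.
ΔS_total = -97.28 + 200.3 = 103 J/K, positive as the second law requires.

ΔS_total = 103 J/K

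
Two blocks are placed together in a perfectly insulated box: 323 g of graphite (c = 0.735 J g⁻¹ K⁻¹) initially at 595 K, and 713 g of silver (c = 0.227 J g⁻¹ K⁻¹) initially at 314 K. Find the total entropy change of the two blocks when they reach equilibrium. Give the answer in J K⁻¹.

ΔS_total = 18.6 J/K

Energy balance: T_f = (m₁c₁T₁ + m₂c₂T₂)/(m₁c₁ + m₂c₂) = 481.09 K.
ΔS₁ = m₁c₁ ln(T_f/T₁) = 237.405 × ln(481.09/595) = -50.45 J/K.
ΔS₂ = m₂c₂ ln(T_f/T₂) = 161.851 × ln(481.09/314) = 69.05 J/K.
ΔS_total = -50.45 + 69.05 = 18.6 J/K.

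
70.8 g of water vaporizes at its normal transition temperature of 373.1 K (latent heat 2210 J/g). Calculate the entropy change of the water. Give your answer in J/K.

Heat absorbed by the substance: Q = mL = 70.8 × 2210 = 156468 J.
At constant T, ΔS = Q_rev/T = 156468 / 373.1 = 419 J/K.

ΔS = 419 J/K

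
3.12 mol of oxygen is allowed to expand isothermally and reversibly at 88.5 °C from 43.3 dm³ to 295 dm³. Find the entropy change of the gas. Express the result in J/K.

ΔS_gas = 49.8 J/K

For an isothermal ideal gas ΔS_gas = nR ln(V₂/V₁) = 3.12 × 8.314 × ln(295/43.3) = 49.8 J/K.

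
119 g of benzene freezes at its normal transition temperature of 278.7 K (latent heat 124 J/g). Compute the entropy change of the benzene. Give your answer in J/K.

Heat released by the substance: Q = −mL = −119 × 124 = −14756 J.
At constant T, ΔS = Q_rev/T = −14756 / 278.7 = -52.9 J/K.

ΔS = -52.9 J/K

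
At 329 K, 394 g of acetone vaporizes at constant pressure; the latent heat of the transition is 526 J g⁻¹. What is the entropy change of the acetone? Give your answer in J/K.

Heat absorbed by the substance: Q = mL = 394 × 526 = 207244 J.
At constant T, ΔS = Q_rev/T = 207244 / 329 = 630 J/K.

ΔS = 630 J/K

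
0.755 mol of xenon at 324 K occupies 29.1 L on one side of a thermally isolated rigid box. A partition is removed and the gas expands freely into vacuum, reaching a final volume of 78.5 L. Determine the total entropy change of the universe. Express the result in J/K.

No heat is exchanged and no work is done, so the ideal-gas temperature stays constant.
Entropy is a state function; using a reversible isothermal path, ΔS_gas = nR ln(V₂/V₁) = 0.755 × 8.314 × ln(78.5/29.1) = 6.23 J/K.
The insulated surroundings exchange no heat, so ΔS_surr = 0 and ΔS_universe = ΔS_gas.

ΔS_universe = 6.23 J/K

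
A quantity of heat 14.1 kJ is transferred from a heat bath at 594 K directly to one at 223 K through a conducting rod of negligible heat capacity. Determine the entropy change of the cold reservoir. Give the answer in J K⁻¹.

ΔS_cold = 63.2 J/K

The cold reservoir gains heat Q, so ΔS_cold = +Q/T_C = 14100/223 = 63.2 J/K.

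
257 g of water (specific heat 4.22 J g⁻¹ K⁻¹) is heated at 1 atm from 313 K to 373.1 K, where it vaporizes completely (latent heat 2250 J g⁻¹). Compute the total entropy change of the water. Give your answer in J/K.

ΔS = 1740 J/K

Warming step: ΔS₁ = m c ln(T_tr/T_i) = 257 × 4.22 × ln(373.1/313) = 190.5 J/K.
Phase change: ΔS₂ = +mL/T_tr = 257 × 2250 / 373.1 = 1550 J/K.
ΔS_total = (190.5) + (1550) = 1740 J/K.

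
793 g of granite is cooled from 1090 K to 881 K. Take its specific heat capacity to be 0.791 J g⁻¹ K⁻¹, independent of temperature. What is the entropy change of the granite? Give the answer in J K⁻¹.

ΔS = ∫dQ_rev/T = m c ln(T₂/T₁) = 793 × 0.791 × ln(881/1090) = -134 J/K.

ΔS = -134 J/K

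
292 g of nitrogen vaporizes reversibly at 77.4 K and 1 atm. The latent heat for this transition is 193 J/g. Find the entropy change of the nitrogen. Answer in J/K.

Heat absorbed by the substance: Q = mL = 292 × 193 = 56356 J.
At constant T, ΔS = Q_rev/T = 56356 / 77.4 = 728 J/K.

ΔS = 728 J/K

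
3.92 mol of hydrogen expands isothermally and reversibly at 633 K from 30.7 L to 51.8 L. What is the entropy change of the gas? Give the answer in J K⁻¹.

For an isothermal ideal gas ΔS_gas = nR ln(V₂/V₁) = 3.92 × 8.314 × ln(51.8/30.7) = 17 J/K.

ΔS_gas = 17 J/K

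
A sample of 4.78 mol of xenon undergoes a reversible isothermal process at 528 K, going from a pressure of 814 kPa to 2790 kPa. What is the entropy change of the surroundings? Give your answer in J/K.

For an isothermal ideal gas ΔS_gas = nR ln(P₁/P₂) = 4.78 × 8.314 × ln(814/2790) = -49 J/K.
The process is reversible, so ΔS_surr = −ΔS_gas = 49 J/K and ΔS_universe = 0.

ΔS_surr = 49 J/K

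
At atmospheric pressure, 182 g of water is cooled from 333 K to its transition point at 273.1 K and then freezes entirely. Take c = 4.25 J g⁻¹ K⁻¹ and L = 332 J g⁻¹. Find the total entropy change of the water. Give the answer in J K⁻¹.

ΔS = -375 J/K

Cooling step: ΔS₁ = m c ln(T_tr/T_i) = 182 × 4.25 × ln(273.1/333) = -153.4 J/K.
Phase change: ΔS₂ = −mL/T_tr = −182 × 332 / 273.1 = -221.3 J/K.
ΔS_total = (-153.4) + (-221.3) = -375 J/K.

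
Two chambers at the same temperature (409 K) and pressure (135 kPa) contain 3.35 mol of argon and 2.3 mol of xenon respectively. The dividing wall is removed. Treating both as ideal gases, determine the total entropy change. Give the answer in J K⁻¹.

Mole fractions: x_A = 3.35/5.65 = 0.593, x_B = 0.407.
ΔS_mix = −R(n_A ln x_A + n_B ln x_B) = −8.314 × (3.35 ln 0.593 + 2.3 ln 0.407) = 31.7 J/K.

ΔS_mix = 31.7 J/K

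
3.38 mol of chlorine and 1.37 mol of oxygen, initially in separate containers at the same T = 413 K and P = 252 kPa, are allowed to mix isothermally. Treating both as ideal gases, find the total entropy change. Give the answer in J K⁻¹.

Mole fractions: x_A = 3.38/4.75 = 0.712, x_B = 0.288.
ΔS_mix = −R(n_A ln x_A + n_B ln x_B) = −8.314 × (3.38 ln 0.712 + 1.37 ln 0.288) = 23.7 J/K.

ΔS_mix = 23.7 J/K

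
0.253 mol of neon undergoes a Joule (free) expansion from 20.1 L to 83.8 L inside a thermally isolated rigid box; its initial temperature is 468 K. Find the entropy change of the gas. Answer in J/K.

ΔS_gas = 3 J/K

No heat is exchanged and no work is done, so the ideal-gas temperature stays constant.
Entropy is a state function; using a reversible isothermal path, ΔS_gas = nR ln(V₂/V₁) = 0.253 × 8.314 × ln(83.8/20.1) = 3 J/K.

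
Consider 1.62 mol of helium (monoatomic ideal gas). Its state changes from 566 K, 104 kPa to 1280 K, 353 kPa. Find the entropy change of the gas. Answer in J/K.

ΔS = 11 J/K

ΔS = nC_p ln(T₂/T₁) − nR ln(P₂/P₁), with C_p = 5R/2 = 20.79 J mol⁻¹ K⁻¹ for a monoatomic ideal gas.
ΔS = 1.62 × [20.79 × ln(1280/566) − 8.314 × ln(353/104)] = 11 J/K.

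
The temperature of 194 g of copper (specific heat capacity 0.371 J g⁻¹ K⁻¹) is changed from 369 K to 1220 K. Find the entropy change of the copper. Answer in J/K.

ΔS = 86.1 J/K

ΔS = ∫dQ_rev/T = m c ln(T₂/T₁) = 194 × 0.371 × ln(1220/369) = 86.1 J/K.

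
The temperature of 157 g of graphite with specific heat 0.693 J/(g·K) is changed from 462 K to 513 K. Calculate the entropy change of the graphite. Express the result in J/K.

ΔS = 11.4 J/K

ΔS = ∫dQ_rev/T = m c ln(T₂/T₁) = 157 × 0.693 × ln(513/462) = 11.4 J/K.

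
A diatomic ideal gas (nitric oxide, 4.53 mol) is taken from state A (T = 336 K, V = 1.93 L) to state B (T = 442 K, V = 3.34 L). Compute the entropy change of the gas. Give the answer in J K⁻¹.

Entropy is a state function: ΔS = nC_V ln(T₂/T₁) + nR ln(V₂/V₁), with C_V = 5R/2 = 20.79 J mol⁻¹ K⁻¹ for a diatomic ideal gas.
ΔS = 4.53 × [20.79 × ln(442/336) + 8.314 × ln(3.34/1.93)] = 46.5 J/K.

ΔS = 46.5 J/K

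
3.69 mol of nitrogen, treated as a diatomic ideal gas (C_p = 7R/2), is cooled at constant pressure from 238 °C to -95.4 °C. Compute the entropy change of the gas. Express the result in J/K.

In kelvin: T₁ = 511.15 K, T₂ = 177.75 K. At constant pressure, ΔS = nC_p ln(T₂/T₁) with C_p = 7R/2 = 29.1 J mol⁻¹ K⁻¹.
ΔS = 3.69 × 29.1 × ln(177.75/511.15) = -113 J/K.

ΔS = -113 J/K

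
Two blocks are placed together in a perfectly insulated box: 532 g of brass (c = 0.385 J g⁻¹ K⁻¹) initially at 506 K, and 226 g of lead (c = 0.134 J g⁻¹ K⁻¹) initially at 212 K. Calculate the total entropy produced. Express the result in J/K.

Energy balance: T_f = (m₁c₁T₁ + m₂c₂T₂)/(m₁c₁ + m₂c₂) = 468.13 K.
ΔS₁ = m₁c₁ ln(T_f/T₁) = 204.82 × ln(468.13/506) = -15.93 J/K.
ΔS₂ = m₂c₂ ln(T_f/T₂) = 30.284 × ln(468.13/212) = 23.99 J/K.
ΔS_total = -15.93 + 23.99 = 8.06 J/K.

ΔS_total = 8.06 J/K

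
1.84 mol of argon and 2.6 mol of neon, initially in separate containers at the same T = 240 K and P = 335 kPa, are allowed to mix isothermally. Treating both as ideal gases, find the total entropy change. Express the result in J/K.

ΔS_mix = 25 J/K

Mole fractions: x_A = 1.84/4.44 = 0.414, x_B = 0.586.
ΔS_mix = −R(n_A ln x_A + n_B ln x_B) = −8.314 × (1.84 ln 0.414 + 2.6 ln 0.586) = 25 J/K.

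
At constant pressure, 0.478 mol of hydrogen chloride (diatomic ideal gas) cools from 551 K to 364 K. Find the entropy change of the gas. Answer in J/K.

At constant pressure, ΔS = nC_p ln(T₂/T₁) with C_p = 7R/2 = 29.1 J mol⁻¹ K⁻¹.
ΔS = 0.478 × 29.1 × ln(364/551) = -5.77 J/K.

ΔS = -5.77 J/K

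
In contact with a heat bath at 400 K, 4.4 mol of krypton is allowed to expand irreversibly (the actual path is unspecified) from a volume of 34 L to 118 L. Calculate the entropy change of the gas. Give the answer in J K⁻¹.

ΔS_gas = 45.5 J/K

Entropy is a state function, so ΔS_gas depends only on the end states.
For an isothermal ideal gas ΔS_gas = nR ln(V₂/V₁) = 4.4 × 8.314 × ln(118/34) = 45.5 J/K.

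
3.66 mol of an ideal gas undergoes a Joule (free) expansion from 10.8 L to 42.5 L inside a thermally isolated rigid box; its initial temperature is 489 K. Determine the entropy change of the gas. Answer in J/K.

ΔS_gas = 41.7 J/K

For an ideal gas in free expansion Q = 0 and W = 0, so T is unchanged.
Entropy is a state function; using a reversible isothermal path, ΔS_gas = nR ln(V₂/V₁) = 3.66 × 8.314 × ln(42.5/10.8) = 41.7 J/K.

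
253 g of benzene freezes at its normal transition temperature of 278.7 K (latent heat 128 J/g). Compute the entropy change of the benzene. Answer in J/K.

Heat released by the substance: Q = −mL = −253 × 128 = −32384 J.
At constant T, ΔS = Q_rev/T = −32384 / 278.7 = -116 J/K.

ΔS = -116 J/K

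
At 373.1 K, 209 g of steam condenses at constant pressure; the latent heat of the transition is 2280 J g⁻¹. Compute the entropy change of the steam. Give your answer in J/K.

ΔS = -1280 J/K

Heat released by the substance: Q = −mL = −209 × 2280 = −476520 J.
At constant T, ΔS = Q_rev/T = −476520 / 373.1 = -1280 J/K.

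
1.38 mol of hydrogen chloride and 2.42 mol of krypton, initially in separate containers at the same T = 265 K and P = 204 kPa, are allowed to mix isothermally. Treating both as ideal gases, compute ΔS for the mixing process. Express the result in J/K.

ΔS_mix = 20.7 J/K

Mole fractions: x_A = 1.38/3.8 = 0.363, x_B = 0.637.
ΔS_mix = −R(n_A ln x_A + n_B ln x_B) = −8.314 × (1.38 ln 0.363 + 2.42 ln 0.637) = 20.7 J/K.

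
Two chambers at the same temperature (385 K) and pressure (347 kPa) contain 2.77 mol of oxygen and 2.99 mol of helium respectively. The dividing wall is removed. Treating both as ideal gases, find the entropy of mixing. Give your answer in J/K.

Mole fractions: x_A = 2.77/5.76 = 0.481, x_B = 0.519.
ΔS_mix = −R(n_A ln x_A + n_B ln x_B) = −8.314 × (2.77 ln 0.481 + 2.99 ln 0.519) = 33.2 J/K.

ΔS_mix = 33.2 J/K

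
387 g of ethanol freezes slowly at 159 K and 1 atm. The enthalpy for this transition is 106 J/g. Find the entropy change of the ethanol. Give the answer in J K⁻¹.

Heat released by the substance: Q = −mL = −387 × 106 = −41022 J.
At constant T, ΔS = Q_rev/T = −41022 / 159 = -258 J/K.

ΔS = -258 J/K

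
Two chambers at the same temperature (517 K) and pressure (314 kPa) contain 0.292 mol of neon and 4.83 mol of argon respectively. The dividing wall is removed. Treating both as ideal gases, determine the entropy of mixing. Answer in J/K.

Mole fractions: x_A = 0.292/5.12 = 0.057, x_B = 0.943.
ΔS_mix = −R(n_A ln x_A + n_B ln x_B) = −8.314 × (0.292 ln 0.057 + 4.83 ln 0.943) = 9.31 J/K.

ΔS_mix = 9.31 J/K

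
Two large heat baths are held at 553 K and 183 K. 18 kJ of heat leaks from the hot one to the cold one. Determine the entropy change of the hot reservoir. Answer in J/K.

ΔS_hot = -32.5 J/K

The hot reservoir loses heat Q, so ΔS_hot = −Q/T_H = −18000/553 = -32.5 J/K.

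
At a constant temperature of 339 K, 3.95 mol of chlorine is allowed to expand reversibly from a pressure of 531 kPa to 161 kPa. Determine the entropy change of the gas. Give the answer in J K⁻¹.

ΔS_gas = 39.2 J/K

For an isothermal ideal gas ΔS_gas = nR ln(P₁/P₂) = 3.95 × 8.314 × ln(531/161) = 39.2 J/K.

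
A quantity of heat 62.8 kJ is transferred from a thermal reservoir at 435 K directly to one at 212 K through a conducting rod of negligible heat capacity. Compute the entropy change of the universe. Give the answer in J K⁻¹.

ΔS_total = 152 J/K

ΔS_hot = −Q/T_H = −62800/435 = -144.4 J/K and ΔS_cold = +Q/T_C = 62800/212 = 296.2 J/K.
ΔS_total = -144.4 + 296.2 = 152 J/K, positive as the second law requires.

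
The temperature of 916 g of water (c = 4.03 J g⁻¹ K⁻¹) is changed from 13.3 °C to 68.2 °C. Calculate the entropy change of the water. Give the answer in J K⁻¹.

ΔS = 647 J/K

In kelvin: T₁ = 286.45 K, T₂ = 341.35 K. ΔS = ∫dQ_rev/T = m c ln(T₂/T₁) = 916 × 4.03 × ln(341.35/286.45) = 647 J/K.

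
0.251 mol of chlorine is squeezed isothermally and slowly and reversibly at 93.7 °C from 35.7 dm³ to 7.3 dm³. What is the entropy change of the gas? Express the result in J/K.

For an isothermal ideal gas ΔS_gas = nR ln(V₂/V₁) = 0.251 × 8.314 × ln(7.3/35.7) = -3.31 J/K.

ΔS_gas = -3.31 J/K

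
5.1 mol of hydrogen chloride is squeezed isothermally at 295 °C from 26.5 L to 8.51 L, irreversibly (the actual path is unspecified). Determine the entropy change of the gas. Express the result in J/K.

Entropy is a state function, so ΔS_gas depends only on the end states.
For an isothermal ideal gas ΔS_gas = nR ln(V₂/V₁) = 5.1 × 8.314 × ln(8.51/26.5) = -48.2 J/K.

ΔS_gas = -48.2 J/K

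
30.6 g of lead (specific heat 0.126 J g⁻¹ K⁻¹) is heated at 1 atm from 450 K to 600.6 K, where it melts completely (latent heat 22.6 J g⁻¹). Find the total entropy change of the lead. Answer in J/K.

Warming step: ΔS₁ = m c ln(T_tr/T_i) = 30.6 × 0.126 × ln(600.6/450) = 1.113 J/K.
Phase change: ΔS₂ = +mL/T_tr = 30.6 × 22.6 / 600.6 = 1.151 J/K.
ΔS_total = (1.113) + (1.151) = 2.26 J/K.

ΔS = 2.26 J/K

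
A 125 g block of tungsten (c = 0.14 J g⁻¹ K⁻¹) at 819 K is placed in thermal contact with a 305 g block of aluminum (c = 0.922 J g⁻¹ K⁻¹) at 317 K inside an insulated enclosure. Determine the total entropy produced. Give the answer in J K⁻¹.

Energy balance: T_f = (m₁c₁T₁ + m₂c₂T₂)/(m₁c₁ + m₂c₂) = 346.41 K.
ΔS₁ = m₁c₁ ln(T_f/T₁) = 17.5 × ln(346.41/819) = -15.06 J/K.
ΔS₂ = m₂c₂ ln(T_f/T₂) = 281.21 × ln(346.41/317) = 24.95 J/K.
ΔS_total = -15.06 + 24.95 = 9.89 J/K.

ΔS_total = 9.89 J/K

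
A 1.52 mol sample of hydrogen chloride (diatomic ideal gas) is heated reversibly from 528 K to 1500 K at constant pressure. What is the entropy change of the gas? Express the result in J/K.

ΔS = 46.2 J/K

At constant pressure, ΔS = nC_p ln(T₂/T₁) with C_p = 7R/2 = 29.1 J mol⁻¹ K⁻¹.
ΔS = 1.52 × 29.1 × ln(1500/528) = 46.2 J/K.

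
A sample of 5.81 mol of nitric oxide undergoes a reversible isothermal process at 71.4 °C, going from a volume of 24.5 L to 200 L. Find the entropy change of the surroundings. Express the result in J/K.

ΔS_surr = -101 J/K

For an isothermal ideal gas ΔS_gas = nR ln(V₂/V₁) = 5.81 × 8.314 × ln(200/24.5) = 101 J/K.
The process is reversible, so ΔS_surr = −ΔS_gas = -101 J/K and ΔS_universe = 0.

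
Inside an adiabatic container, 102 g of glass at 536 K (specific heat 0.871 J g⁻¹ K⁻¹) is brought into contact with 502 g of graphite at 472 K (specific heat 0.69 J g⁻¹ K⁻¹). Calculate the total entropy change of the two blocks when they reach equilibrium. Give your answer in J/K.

Energy balance: T_f = (m₁c₁T₁ + m₂c₂T₂)/(m₁c₁ + m₂c₂) = 485.06 K.
ΔS₁ = m₁c₁ ln(T_f/T₁) = 88.842 × ln(485.06/536) = -8.871 J/K.
ΔS₂ = m₂c₂ ln(T_f/T₂) = 346.38 × ln(485.06/472) = 9.457 J/K.
ΔS_total = -8.871 + 9.457 = 0.586 J/K.

ΔS_total = 0.586 J/K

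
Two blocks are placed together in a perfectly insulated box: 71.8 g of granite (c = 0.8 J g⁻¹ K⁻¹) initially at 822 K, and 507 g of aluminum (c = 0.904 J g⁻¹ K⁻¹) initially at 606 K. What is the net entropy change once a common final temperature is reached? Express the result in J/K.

Energy balance: T_f = (m₁c₁T₁ + m₂c₂T₂)/(m₁c₁ + m₂c₂) = 630.06 K.
ΔS₁ = m₁c₁ ln(T_f/T₁) = 57.44 × ln(630.06/822) = -15.275 J/K.
ΔS₂ = m₂c₂ ln(T_f/T₂) = 458.328 × ln(630.06/606) = 17.842 J/K.
ΔS_total = -15.275 + 17.842 = 2.57 J/K.

ΔS_total = 2.57 J/K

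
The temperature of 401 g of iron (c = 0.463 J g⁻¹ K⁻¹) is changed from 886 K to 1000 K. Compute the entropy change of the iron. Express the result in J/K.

ΔS = ∫dQ_rev/T = m c ln(T₂/T₁) = 401 × 0.463 × ln(1000/886) = 22.5 J/K.

ΔS = 22.5 J/K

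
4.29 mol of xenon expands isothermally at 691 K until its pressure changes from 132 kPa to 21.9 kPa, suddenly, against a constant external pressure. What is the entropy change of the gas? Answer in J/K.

ΔS_gas = 64.1 J/K

Entropy is a state function, so ΔS_gas depends only on the end states.
For an isothermal ideal gas ΔS_gas = nR ln(P₁/P₂) = 4.29 × 8.314 × ln(132/21.9) = 64.1 J/K.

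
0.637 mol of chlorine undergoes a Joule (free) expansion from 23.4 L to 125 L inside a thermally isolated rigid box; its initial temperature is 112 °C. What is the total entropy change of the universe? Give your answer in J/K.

ΔS_universe = 8.87 J/K

No heat is exchanged and no work is done, so the ideal-gas temperature stays constant.
Entropy is a state function; using a reversible isothermal path, ΔS_gas = nR ln(V₂/V₁) = 0.637 × 8.314 × ln(125/23.4) = 8.87 J/K.
The insulated surroundings exchange no heat, so ΔS_surr = 0 and ΔS_universe = ΔS_gas.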